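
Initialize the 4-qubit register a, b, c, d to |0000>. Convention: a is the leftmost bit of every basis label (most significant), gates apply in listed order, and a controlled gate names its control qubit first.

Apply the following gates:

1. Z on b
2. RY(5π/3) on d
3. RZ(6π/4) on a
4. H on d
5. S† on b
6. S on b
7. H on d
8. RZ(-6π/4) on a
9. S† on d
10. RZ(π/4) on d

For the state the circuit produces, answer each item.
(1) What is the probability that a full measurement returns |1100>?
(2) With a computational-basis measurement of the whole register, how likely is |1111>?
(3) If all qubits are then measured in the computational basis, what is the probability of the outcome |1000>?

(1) A full measurement returns |1100> with probability 0. Key observation: gates 3-8 undo each other exactly, leaving only the rest of the circuit to track.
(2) Outcome |1111> occurs with probability 0.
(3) Outcome |1000> occurs with probability 0.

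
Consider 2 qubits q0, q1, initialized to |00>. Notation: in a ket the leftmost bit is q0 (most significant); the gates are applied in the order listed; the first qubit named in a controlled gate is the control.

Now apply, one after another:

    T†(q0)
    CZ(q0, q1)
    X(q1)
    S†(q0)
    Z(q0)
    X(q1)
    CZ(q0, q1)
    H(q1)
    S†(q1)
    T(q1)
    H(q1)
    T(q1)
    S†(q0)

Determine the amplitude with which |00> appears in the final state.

|00> carries amplitude 1/2 - exp(3*I*pi/4)/2 in the final state.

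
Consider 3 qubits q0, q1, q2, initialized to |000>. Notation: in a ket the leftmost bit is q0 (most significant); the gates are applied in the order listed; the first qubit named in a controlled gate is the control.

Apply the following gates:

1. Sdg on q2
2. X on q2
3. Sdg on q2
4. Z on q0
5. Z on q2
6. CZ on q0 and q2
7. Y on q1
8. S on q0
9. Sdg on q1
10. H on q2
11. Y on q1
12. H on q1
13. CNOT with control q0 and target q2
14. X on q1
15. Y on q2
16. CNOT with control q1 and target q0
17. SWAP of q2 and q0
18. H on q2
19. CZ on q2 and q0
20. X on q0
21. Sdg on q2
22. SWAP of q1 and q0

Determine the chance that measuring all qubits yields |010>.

A full measurement returns |010> with probability 1/8.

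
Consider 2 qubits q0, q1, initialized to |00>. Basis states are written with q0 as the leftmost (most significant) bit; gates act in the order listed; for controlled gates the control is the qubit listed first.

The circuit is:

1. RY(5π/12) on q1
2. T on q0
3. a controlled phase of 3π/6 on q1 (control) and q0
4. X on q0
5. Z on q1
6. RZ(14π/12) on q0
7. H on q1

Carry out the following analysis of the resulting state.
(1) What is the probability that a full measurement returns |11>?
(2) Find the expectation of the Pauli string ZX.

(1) Outcome |11> occurs with probability sqrt(2)/8 + sqrt(6)/8 + 1/2.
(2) The expectation value of ZX is -sqrt(6)/4 + sqrt(2)/4.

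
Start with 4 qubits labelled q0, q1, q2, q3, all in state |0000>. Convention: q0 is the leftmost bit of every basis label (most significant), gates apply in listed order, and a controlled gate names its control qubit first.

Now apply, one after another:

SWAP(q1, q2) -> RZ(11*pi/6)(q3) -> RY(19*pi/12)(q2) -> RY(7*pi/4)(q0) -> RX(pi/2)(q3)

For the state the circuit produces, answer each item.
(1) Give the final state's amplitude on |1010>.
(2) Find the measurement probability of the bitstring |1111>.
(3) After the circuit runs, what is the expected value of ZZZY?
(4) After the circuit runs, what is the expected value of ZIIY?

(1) The amplitude on |1010> is (-sqrt(3) - 1 + sqrt(2))*exp(I*pi/12)/8.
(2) The probability of measuring |1111> is 0.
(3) In the final state, ZZZY has expectation 1/4 - sqrt(3)/4.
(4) The expectation value of ZIIY is -sqrt(2)/2.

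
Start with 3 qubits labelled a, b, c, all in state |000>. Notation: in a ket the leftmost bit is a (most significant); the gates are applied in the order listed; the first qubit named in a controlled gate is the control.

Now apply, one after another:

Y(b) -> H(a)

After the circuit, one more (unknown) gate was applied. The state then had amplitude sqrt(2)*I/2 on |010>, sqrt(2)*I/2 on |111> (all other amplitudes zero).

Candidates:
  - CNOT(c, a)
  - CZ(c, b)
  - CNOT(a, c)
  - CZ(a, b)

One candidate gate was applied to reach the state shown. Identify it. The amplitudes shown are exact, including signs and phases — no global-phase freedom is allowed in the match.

The applied gate was CNOT(a, c).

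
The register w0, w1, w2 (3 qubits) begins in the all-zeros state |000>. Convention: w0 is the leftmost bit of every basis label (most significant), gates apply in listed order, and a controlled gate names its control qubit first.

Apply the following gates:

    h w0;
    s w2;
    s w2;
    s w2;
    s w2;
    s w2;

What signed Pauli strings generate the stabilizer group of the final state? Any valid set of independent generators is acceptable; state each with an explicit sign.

The final state is stabilized by the group generated by +XII, +IZI, +IIZ; other independent generating sets are equally valid. Key observation: steps 2-5 multiply out to the identity, so the circuit reduces to the remaining gates.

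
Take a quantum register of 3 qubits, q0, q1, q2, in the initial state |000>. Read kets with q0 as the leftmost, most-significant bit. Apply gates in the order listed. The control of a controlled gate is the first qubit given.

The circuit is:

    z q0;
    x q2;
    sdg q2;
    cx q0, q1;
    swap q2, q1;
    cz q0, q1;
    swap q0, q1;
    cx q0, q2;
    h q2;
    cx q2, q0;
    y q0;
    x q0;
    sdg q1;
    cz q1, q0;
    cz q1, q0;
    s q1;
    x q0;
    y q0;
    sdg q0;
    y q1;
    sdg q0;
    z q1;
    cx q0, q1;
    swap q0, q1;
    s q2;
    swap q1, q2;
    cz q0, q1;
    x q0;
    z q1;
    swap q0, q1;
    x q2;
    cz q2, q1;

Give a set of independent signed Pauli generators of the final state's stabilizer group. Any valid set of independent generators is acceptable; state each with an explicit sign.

The final state is stabilized by the group generated by +XXY, +ZIZ, -IZZ; other independent generating sets are equally valid. Key observation: steps 11-18 multiply out to the identity, so the circuit reduces to the remaining gates.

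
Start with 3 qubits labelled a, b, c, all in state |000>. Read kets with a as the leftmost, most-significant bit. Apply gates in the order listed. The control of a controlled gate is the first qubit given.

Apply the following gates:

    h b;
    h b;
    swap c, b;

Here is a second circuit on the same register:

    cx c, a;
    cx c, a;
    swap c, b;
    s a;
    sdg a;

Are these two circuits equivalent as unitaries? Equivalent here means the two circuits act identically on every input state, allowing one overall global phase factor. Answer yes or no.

Yes, they are equivalent — the unitaries differ by at most a global phase.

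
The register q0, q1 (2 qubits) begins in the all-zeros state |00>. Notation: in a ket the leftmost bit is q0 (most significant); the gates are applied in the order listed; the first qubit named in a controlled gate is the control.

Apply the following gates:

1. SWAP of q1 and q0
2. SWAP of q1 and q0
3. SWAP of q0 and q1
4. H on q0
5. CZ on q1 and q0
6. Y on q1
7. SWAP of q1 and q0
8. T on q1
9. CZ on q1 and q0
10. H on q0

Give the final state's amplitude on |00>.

The amplitude on |00> is I/2. Key observation: the block from step 1 through step 2 cancels to the identity and can be dropped.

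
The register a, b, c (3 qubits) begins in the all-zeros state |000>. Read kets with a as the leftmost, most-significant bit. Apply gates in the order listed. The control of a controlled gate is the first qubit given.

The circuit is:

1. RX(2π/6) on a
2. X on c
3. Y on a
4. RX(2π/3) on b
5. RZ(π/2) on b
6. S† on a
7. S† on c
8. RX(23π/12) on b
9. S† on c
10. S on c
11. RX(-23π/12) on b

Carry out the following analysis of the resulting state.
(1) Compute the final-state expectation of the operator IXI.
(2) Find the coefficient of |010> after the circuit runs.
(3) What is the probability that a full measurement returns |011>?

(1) The observable IXI averages to sqrt(3)/2. Key observation: gates 8-11 undo each other exactly, leaving only the rest of the circuit to track.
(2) |010> carries amplitude 0 in the final state.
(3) The probability of measuring |011> is 3/16.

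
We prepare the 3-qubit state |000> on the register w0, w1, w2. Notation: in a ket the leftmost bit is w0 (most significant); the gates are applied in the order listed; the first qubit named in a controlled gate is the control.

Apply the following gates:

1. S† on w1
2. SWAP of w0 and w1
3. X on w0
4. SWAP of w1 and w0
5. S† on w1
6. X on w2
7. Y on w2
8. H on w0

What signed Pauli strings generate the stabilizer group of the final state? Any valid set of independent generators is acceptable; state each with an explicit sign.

The stabilizer group can be generated by +XII, -IZI, +IIZ, among other valid generating sets.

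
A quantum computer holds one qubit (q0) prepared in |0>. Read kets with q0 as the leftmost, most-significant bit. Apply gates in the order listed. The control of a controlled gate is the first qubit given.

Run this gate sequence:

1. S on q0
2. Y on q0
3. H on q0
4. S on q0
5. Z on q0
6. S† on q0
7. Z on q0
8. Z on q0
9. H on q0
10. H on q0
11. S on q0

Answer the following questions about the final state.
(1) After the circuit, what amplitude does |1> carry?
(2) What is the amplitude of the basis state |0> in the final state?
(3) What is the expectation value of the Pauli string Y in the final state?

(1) The amplitude on |1> is -sqrt(2)/2.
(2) The amplitude on |0> is sqrt(2)*I/2.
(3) The expectation value of Y is 1.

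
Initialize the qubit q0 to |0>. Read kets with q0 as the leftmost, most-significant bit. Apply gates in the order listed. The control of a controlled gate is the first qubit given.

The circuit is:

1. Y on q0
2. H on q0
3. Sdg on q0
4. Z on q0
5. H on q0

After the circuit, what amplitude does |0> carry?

The final state's coefficient on |0> equals 1/2 + I/2.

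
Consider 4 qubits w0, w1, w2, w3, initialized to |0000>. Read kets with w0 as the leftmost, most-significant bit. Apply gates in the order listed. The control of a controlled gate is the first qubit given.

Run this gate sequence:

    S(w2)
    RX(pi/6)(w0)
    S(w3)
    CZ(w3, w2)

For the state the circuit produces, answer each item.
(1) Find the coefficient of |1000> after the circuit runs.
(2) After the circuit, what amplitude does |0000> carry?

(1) The final state's coefficient on |1000> equals I*(-sqrt(6) + sqrt(2))/4.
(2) The final state's coefficient on |0000> equals sqrt(2)/4 + sqrt(6)/4.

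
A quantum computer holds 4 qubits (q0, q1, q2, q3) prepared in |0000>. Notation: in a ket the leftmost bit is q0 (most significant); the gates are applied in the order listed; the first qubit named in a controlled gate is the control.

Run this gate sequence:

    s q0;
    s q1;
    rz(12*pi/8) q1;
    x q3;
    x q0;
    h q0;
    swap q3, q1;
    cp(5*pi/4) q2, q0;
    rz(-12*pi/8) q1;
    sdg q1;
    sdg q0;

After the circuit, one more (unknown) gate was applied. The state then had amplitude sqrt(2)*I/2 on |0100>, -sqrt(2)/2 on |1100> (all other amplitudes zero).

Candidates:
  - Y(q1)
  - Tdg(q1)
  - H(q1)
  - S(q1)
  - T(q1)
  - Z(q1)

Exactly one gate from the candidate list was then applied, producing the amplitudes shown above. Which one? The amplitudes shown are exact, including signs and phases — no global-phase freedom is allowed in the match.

The unique candidate consistent with the amplitudes is S(q1).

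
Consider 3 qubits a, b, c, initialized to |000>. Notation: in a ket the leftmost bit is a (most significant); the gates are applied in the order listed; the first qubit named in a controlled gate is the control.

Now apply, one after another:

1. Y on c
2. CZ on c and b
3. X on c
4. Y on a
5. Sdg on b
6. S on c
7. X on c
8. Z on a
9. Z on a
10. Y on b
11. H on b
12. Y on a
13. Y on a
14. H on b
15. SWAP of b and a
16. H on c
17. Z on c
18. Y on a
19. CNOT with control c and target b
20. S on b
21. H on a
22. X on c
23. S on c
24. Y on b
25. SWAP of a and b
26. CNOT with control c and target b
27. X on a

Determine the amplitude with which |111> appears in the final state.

The amplitude on |111> is -I/2. Key observation: steps 11-14 multiply out to the identity, so the circuit reduces to the remaining gates.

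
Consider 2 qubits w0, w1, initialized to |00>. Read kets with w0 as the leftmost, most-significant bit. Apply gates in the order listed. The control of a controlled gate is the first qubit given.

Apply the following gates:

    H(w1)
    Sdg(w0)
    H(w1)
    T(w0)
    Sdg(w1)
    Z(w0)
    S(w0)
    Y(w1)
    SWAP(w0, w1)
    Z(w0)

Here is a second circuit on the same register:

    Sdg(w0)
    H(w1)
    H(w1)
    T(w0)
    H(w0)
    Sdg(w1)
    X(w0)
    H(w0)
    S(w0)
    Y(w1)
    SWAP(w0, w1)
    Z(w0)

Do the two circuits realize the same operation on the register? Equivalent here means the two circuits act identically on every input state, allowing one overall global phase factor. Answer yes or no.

Yes — the two circuits implement the same unitary up to a global phase.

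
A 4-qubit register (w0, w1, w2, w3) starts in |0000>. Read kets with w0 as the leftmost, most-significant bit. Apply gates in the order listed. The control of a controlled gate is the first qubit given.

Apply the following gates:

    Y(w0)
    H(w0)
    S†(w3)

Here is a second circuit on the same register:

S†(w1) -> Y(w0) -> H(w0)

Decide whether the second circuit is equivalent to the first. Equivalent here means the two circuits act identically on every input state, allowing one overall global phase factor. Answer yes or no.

No, they are not equivalent — no single phase factor reconciles the two unitaries.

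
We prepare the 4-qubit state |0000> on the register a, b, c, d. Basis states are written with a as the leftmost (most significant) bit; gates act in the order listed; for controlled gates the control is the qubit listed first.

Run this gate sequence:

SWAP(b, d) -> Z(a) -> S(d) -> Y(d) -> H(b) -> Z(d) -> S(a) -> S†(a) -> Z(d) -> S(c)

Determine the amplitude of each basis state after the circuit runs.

The final amplitudes are sqrt(2)*I/2 on |0001>, sqrt(2)*I/2 on |0101>, and 0 on every other basis state.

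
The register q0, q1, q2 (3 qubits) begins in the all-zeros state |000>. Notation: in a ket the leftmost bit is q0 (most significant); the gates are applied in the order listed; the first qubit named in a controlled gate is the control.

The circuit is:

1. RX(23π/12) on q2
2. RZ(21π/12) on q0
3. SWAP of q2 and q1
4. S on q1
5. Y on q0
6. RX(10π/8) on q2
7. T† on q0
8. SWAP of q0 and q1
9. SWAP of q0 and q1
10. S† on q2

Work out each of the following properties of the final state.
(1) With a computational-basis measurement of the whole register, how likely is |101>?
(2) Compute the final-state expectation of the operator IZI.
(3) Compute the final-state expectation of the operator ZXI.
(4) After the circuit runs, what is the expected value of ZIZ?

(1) A full measurement returns |101> with probability sqrt(3)/16 + sqrt(6)/16 + 3*sqrt(2)/16 + 5/16.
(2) In the final state, IZI has expectation sqrt(2)/4 + sqrt(6)/4.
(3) In the final state, ZXI has expectation -sqrt(2)/4 + sqrt(6)/4.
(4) In the final state, ZIZ has expectation sqrt(2)/2.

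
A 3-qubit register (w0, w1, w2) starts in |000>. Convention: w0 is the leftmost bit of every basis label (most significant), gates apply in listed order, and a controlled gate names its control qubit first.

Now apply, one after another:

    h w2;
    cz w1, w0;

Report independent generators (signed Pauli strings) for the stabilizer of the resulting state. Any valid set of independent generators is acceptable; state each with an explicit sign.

One valid set of independent stabilizer generators is +IIX, +ZII, +IZI (any independent generating set of the same group is equally correct).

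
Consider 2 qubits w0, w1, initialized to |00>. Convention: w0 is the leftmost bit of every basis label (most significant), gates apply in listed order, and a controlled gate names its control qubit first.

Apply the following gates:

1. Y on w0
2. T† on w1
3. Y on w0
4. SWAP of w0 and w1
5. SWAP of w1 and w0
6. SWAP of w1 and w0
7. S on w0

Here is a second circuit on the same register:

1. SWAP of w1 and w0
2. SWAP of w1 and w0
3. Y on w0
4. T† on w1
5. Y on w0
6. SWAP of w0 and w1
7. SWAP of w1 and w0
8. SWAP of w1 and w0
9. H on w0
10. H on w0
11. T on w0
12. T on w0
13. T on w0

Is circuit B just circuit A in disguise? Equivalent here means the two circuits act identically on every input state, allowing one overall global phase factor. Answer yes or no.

No: there is an input state on which the two circuits produce genuinely different outputs (not merely differing by a phase).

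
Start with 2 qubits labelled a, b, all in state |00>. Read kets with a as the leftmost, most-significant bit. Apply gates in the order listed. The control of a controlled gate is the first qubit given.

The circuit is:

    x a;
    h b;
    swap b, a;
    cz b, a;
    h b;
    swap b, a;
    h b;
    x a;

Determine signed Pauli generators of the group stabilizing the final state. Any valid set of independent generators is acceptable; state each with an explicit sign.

The final state is stabilized by the group generated by -XI, -IZ; other independent generating sets are equally valid.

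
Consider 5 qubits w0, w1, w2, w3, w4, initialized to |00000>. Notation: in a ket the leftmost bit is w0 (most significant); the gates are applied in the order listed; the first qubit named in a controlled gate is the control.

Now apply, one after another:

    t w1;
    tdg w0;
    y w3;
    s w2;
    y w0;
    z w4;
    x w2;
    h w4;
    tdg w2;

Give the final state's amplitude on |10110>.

|10110> carries amplitude sqrt(2)*exp(3*I*pi/4)/2 in the final state.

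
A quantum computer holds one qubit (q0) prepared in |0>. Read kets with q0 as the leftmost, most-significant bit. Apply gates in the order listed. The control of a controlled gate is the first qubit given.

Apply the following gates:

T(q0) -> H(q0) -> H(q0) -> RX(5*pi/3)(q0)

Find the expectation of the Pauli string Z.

The expectation value of Z is 1/2. Key observation: gates 2-3 undo each other exactly, leaving only the rest of the circuit to track.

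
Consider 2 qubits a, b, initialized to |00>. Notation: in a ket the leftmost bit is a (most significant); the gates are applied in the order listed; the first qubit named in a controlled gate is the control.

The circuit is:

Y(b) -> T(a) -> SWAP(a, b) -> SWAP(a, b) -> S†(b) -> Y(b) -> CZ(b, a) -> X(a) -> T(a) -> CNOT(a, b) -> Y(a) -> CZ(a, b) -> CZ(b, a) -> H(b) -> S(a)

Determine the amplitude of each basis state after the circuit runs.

The resulting statevector has amplitude -sqrt(2)*exp(I*pi/4)/2 on |00>, sqrt(2)*exp(I*pi/4)/2 on |01>, 0 on |10>, 0 on |11>.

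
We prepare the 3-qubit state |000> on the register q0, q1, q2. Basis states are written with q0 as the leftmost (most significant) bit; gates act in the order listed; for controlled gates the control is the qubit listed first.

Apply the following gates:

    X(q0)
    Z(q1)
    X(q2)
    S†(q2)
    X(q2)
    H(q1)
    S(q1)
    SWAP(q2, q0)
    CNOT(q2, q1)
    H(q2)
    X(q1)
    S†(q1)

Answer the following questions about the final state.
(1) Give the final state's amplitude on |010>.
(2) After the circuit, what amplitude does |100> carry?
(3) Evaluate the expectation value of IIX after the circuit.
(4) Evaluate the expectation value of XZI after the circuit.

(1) |010> carries amplitude -I/2 in the final state.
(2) The amplitude on |100> is 0.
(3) The observable IIX averages to -1.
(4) The observable XZI averages to 0.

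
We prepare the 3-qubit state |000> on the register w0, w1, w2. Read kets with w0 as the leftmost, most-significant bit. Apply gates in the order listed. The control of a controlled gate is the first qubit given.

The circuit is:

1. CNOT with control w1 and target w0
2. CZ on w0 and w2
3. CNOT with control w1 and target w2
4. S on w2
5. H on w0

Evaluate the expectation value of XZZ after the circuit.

The expectation value of XZZ is 1.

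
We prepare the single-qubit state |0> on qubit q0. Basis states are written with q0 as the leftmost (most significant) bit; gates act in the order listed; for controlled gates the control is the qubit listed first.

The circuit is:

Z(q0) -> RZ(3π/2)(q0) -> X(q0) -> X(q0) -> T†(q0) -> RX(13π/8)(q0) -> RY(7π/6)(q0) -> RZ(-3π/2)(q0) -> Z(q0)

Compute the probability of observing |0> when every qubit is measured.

Outcome |0> occurs with probability 1/2 - sqrt(6 - 3*sqrt(2))/8.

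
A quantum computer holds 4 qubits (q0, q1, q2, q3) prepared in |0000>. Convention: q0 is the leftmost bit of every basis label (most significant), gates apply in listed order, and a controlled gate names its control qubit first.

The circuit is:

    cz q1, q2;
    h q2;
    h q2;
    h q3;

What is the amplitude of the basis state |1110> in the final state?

The amplitude on |1110> is 0. Key observation: steps 2-3 multiply out to the identity, so the circuit reduces to the remaining gates.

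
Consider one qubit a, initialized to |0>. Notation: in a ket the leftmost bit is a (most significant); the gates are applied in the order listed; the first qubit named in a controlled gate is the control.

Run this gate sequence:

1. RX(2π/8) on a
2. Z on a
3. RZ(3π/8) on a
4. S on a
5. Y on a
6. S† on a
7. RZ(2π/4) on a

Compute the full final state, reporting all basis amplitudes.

After the circuit, the state carries amplitude sqrt(2 - sqrt(2))*exp(7*I*pi/16)/2 on |0>, sqrt(sqrt(2) + 2)*exp(I*pi/16)/2 on |1>.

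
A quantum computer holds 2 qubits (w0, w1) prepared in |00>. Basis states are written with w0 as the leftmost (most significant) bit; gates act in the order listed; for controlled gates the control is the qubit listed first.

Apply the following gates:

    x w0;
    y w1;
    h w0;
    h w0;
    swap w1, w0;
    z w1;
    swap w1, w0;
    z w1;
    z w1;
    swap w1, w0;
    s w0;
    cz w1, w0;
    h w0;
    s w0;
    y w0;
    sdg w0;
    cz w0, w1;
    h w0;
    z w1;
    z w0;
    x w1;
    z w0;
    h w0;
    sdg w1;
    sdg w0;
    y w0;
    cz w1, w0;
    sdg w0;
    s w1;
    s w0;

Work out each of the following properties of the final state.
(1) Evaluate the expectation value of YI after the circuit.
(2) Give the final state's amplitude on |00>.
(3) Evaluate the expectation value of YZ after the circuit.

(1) The observable YI averages to -1. Key observation: gates 7-10 undo each other exactly, leaving only the rest of the circuit to track.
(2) |00> carries amplitude sqrt(2)/2 in the final state.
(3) The observable YZ averages to -1.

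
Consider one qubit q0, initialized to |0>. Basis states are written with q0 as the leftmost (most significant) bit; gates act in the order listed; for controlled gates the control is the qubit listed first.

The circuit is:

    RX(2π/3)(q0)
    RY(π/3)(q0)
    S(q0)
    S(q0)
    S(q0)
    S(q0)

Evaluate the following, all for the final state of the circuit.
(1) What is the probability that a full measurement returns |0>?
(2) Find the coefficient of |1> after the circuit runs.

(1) The probability of measuring |0> is 3/8. Key observation: steps 3-6 multiply out to the identity, so the circuit reduces to the remaining gates.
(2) The final state's coefficient on |1> equals 1/4 - 3*I/4.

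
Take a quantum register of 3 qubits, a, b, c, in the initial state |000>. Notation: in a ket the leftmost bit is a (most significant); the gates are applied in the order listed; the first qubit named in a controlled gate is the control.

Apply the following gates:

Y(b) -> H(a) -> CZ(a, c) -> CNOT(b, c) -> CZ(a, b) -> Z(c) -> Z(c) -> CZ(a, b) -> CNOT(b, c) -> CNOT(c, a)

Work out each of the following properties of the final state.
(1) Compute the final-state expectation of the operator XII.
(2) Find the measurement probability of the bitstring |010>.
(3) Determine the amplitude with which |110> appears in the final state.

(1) In the final state, XII has expectation 1. Key observation: gates 4-9 undo each other exactly, leaving only the rest of the circuit to track.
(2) Outcome |010> occurs with probability 1/2.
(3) The amplitude on |110> is sqrt(2)*I/2.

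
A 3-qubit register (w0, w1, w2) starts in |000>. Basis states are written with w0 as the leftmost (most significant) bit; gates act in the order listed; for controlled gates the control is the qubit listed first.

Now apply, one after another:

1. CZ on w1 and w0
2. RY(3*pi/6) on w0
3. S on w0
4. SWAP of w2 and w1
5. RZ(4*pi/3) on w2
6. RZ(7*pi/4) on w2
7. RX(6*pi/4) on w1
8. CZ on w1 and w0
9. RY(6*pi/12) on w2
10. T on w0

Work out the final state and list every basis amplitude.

The resulting statevector has amplitude -sqrt(2)*exp(11*I*pi/24)/4 on |000>, -sqrt(2)*exp(11*I*pi/24)/4 on |001>, -sqrt(2)*exp(23*I*pi/24)/4 on |010>, -sqrt(2)*exp(23*I*pi/24)/4 on |011>, sqrt(2)*exp(5*I*pi/24)/4 on |100>, sqrt(2)*exp(5*I*pi/24)/4 on |101>, -sqrt(2)*exp(17*I*pi/24)/4 on |110>, -sqrt(2)*exp(17*I*pi/24)/4 on |111>.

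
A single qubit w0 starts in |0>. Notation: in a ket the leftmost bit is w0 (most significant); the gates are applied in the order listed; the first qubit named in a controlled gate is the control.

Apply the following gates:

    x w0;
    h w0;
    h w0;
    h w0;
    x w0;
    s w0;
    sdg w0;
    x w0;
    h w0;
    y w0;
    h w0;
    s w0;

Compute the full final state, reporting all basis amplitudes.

The final amplitudes are -sqrt(2)*I/2 on |0>, sqrt(2)/2 on |1>. Key observation: steps 4-9 multiply out to the identity, so the circuit reduces to the remaining gates.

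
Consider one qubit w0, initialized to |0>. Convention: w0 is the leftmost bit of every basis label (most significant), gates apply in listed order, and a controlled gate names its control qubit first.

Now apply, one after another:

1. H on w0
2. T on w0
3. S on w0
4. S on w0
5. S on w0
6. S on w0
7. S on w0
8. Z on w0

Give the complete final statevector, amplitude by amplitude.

The final amplitudes are sqrt(2)/2 on |0>, -sqrt(2)*exp(3*I*pi/4)/2 on |1>. Key observation: steps 4-7 multiply out to the identity, so the circuit reduces to the remaining gates.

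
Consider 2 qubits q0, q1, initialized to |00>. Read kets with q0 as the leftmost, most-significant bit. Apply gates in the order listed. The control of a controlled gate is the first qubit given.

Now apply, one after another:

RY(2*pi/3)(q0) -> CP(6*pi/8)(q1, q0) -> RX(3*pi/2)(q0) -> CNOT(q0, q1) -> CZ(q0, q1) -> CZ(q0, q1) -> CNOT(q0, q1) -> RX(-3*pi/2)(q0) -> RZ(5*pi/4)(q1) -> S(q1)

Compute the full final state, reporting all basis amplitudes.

The resulting statevector has amplitude -exp(3*I*pi/8)/2 on |00>, 0 on |01>, -sqrt(3)*exp(3*I*pi/8)/2 on |10>, 0 on |11>. Key observation: the block from step 3 through step 8 cancels to the identity and can be dropped.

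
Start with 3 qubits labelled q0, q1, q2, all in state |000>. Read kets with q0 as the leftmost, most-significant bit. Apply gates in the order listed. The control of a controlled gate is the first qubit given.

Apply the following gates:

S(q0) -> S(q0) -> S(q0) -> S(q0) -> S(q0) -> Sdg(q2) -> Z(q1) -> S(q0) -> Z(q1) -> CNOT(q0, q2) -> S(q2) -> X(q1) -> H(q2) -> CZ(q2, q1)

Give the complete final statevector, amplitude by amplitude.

The final amplitudes are sqrt(2)/2 on |010>, -sqrt(2)/2 on |011>, and 0 on every other basis state. Key observation: gates 1-4 undo each other exactly, leaving only the rest of the circuit to track.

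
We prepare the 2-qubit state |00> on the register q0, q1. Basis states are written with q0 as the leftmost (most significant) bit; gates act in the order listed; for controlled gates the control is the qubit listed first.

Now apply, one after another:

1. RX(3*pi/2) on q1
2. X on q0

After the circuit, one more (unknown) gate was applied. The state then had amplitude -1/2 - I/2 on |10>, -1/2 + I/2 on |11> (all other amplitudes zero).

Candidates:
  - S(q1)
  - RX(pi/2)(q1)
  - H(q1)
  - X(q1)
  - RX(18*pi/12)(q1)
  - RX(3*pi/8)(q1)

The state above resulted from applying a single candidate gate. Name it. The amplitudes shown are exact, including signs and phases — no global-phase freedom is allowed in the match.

It was H(q1) that produced the state shown.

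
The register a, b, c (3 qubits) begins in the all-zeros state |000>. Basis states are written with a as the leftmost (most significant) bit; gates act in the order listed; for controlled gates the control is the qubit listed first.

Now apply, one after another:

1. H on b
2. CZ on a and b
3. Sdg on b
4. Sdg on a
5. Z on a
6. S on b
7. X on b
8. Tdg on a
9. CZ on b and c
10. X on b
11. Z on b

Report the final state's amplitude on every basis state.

The resulting statevector has amplitude sqrt(2)/2 on |000>, -sqrt(2)/2 on |010>, and 0 on every other basis state.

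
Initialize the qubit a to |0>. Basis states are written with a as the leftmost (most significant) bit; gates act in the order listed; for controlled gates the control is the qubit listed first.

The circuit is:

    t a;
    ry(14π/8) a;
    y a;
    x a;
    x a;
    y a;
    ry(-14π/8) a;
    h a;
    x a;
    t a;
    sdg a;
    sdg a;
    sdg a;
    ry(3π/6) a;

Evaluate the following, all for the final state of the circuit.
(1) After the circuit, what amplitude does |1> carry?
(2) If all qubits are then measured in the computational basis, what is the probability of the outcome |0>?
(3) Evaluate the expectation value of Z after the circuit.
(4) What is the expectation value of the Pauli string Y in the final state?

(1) |1> carries amplitude 1/2 + exp(3*I*pi/4)/2 in the final state. Key observation: the block from step 2 through step 7 cancels to the identity and can be dropped.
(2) The probability of measuring |0> is sqrt(2)/4 + 1/2.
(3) In the final state, Z has expectation sqrt(2)/2.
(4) The expectation value of Y is sqrt(2)/2.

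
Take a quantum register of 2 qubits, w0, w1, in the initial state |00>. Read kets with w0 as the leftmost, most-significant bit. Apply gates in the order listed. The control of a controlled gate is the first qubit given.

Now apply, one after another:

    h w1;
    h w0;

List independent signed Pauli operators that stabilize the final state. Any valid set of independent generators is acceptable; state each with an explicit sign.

One valid set of independent stabilizer generators is +XI, +IX (any independent generating set of the same group is equally correct).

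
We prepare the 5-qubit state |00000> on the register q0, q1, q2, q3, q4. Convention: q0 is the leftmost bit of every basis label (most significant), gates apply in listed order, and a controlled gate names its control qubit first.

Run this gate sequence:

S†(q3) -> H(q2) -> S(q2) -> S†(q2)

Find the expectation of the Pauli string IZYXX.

The observable IZYXX averages to 0. Key observation: steps 3-4 multiply out to the identity, so the circuit reduces to the remaining gates.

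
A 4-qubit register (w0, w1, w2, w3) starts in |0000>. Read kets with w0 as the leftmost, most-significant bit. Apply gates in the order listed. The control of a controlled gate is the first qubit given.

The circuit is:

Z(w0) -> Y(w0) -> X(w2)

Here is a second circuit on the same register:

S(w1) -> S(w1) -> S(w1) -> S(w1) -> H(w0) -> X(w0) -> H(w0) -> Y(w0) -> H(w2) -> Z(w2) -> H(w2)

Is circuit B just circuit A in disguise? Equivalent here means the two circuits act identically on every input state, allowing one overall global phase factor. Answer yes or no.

Yes, they are equivalent — the unitaries differ by at most a global phase.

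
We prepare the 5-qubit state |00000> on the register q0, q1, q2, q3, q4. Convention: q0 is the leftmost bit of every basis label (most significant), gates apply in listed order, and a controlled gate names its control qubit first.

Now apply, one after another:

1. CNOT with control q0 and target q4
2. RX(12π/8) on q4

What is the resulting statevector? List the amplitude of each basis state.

The resulting statevector has amplitude -sqrt(2)/2 on |00000>, -sqrt(2)*I/2 on |00001>, and 0 on every other basis state.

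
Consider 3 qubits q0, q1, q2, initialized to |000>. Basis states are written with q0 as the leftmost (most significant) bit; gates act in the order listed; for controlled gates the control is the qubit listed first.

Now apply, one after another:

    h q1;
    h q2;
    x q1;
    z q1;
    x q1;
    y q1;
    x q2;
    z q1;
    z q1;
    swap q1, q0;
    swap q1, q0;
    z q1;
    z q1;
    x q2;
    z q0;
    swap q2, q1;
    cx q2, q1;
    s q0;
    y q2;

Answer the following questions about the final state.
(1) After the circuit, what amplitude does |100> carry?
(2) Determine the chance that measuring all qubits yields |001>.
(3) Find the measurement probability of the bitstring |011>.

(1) |100> carries amplitude 0 in the final state. Key observation: steps 7-14 multiply out to the identity, so the circuit reduces to the remaining gates.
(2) The probability of measuring |001> is 1/4.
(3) Outcome |011> occurs with probability 1/4.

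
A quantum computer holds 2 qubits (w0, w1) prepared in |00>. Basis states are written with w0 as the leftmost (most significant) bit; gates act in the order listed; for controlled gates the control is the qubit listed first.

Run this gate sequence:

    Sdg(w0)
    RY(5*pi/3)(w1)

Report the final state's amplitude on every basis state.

The final amplitudes are -sqrt(3)/2 on |00>, 1/2 on |01>, 0 on |10>, 0 on |11>.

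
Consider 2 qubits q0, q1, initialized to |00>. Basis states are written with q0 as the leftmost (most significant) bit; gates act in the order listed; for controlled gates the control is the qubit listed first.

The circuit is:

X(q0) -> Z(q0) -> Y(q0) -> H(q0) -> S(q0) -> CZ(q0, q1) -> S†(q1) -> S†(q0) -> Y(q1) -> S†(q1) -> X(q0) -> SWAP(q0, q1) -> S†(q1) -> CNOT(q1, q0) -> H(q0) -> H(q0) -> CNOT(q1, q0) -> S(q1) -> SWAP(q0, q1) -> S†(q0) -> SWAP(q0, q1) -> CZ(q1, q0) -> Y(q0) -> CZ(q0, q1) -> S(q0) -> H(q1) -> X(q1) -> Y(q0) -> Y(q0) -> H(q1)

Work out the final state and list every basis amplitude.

The resulting statevector has amplitude sqrt(2)/2 on |00>, -sqrt(2)*I/2 on |01>, 0 on |10>, 0 on |11>. Key observation: gates 12-19 undo each other exactly, leaving only the rest of the circuit to track.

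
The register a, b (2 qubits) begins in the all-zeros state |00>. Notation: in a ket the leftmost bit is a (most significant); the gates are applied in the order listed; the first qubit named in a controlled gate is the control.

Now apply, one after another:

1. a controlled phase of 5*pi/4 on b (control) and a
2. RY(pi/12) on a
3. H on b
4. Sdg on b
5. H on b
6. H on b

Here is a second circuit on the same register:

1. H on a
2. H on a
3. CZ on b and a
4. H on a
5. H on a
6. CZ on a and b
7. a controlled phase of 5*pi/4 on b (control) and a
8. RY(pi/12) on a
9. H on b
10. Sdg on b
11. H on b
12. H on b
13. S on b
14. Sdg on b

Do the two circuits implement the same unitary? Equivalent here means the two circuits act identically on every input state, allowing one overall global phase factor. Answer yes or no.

Yes, they are equivalent — the unitaries differ by at most a global phase.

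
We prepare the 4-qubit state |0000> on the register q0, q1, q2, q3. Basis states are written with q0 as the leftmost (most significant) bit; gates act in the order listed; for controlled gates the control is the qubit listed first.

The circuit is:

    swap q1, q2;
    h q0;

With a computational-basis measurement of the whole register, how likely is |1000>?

Outcome |1000> occurs with probability 1/2.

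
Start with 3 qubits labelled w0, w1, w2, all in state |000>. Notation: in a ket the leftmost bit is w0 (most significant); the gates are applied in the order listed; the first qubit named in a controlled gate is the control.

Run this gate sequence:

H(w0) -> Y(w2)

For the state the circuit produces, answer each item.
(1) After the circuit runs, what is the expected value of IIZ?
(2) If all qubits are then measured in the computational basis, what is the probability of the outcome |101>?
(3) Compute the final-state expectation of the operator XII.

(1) In the final state, IIZ has expectation -1.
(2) The probability of measuring |101> is 1/2.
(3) The observable XII averages to 1.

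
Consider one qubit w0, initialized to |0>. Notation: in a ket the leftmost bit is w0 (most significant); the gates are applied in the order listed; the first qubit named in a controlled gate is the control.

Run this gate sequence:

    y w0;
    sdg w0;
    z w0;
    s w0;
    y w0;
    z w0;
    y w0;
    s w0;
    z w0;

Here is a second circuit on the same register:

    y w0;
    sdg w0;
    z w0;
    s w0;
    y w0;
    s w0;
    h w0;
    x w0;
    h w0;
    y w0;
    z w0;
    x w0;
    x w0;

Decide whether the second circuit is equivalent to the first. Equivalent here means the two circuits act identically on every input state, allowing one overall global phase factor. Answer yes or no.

No — the two circuits implement different unitaries, even allowing a global phase.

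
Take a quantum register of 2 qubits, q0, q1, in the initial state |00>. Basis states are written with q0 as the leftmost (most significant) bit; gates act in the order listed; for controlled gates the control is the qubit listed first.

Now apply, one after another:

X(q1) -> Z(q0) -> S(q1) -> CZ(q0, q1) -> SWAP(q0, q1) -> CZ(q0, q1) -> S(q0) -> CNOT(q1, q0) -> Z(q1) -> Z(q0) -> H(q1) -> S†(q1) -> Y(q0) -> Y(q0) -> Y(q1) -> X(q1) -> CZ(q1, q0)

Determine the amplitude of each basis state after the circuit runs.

The resulting statevector has amplitude 0 on |00>, 0 on |01>, sqrt(2)*I/2 on |10>, sqrt(2)/2 on |11>.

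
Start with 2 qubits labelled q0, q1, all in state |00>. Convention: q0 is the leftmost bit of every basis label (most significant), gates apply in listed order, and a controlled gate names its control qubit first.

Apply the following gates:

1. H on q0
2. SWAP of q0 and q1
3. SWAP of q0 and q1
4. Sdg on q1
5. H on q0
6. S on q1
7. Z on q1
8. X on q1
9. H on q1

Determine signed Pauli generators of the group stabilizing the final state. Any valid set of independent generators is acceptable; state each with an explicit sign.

One valid set of independent stabilizer generators is -IX, +ZI (any independent generating set of the same group is equally correct). Key observation: steps 2-3 multiply out to the identity, so the circuit reduces to the remaining gates.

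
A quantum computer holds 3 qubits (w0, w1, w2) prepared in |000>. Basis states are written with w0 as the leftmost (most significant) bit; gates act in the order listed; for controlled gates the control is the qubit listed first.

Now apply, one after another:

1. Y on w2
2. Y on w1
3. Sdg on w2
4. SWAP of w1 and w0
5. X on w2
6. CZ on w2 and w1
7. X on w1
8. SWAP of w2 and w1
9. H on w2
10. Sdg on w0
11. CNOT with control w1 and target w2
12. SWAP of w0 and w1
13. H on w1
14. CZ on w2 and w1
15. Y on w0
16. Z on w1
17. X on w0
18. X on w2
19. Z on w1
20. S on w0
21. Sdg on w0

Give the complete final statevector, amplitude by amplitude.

After the circuit, the state carries amplitude -I/2 on |000>, I/2 on |001>, -I/2 on |010>, -I/2 on |011>, 0 on |100>, 0 on |101>, 0 on |110>, 0 on |111>.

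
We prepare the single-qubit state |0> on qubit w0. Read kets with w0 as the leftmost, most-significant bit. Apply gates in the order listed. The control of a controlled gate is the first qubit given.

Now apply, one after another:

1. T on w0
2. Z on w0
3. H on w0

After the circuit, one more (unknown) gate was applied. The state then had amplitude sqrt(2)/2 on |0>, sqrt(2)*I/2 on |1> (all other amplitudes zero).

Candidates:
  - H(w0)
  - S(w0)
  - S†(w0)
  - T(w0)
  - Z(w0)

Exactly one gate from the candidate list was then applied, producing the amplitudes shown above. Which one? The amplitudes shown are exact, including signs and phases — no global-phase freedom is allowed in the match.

The applied gate was S(w0).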